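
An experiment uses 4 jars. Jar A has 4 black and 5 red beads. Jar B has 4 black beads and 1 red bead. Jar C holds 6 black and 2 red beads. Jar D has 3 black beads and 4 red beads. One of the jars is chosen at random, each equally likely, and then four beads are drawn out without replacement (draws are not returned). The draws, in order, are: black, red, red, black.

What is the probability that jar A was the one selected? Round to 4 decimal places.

0.3953

Under each hypothesis, the probability of the observed sequence is: P(data | jar A) = (4/9)(5/8)(4/7)(3/6) = 0.079365; P(data | jar B) = (4/5)(1/4)(0/3) = 0; P(data | jar C) = (6/8)(2/7)(1/6)(5/5) = 0.035714; P(data | jar D) = (3/7)(4/6)(3/5)(2/4) = 0.085714.
Multiplying each by its prior: 1/4 · 0.079365 = 0.019841, 1/4 · 0 = 0, 1/4 · 0.035714 = 0.0089286, 1/4 · 0.085714 = 0.021429; summing to 0.050198.
Hence P(jar A | data) = (0.019841) / (0.050198) = 0.39526.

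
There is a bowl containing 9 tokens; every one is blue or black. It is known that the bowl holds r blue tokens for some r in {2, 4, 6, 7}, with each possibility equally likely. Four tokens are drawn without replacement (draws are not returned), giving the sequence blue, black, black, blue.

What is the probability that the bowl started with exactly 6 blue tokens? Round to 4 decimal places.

0.3061

The likelihood of the observed sequence under each hypothesis: P(data | r = 2) = (2/9)(7/8)(6/7)(1/6) = 1/36; P(data | r = 4) = (4/9)(5/8)(4/7)(3/6) = 5/63; P(data | r = 6) = (6/9)(3/8)(2/7)(5/6) = 5/84; P(data | r = 7) = (7/9)(2/8)(1/7)(6/6) = 1/36.
Weighting by the prior gives 1/4 · 1/36 = 1/144, 1/4 · 5/63 = 5/252, 1/4 · 5/84 = 5/336, 1/4 · 1/36 = 1/144; summing to 7/144.
Hence P(r = 6 | data) = (5/336) / (7/144) = 15/49.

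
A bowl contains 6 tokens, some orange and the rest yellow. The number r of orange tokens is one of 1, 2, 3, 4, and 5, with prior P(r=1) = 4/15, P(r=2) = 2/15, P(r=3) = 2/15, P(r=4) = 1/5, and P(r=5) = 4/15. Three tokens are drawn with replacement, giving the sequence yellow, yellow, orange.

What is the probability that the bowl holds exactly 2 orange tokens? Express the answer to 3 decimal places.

0.224

Under each hypothesis, the probability of the observed sequence is: P(data | r = 1) = (5/6)(5/6)(1/6) = 0.11574; P(data | r = 2) = (4/6)(4/6)(2/6) = 0.14815; P(data | r = 3) = (3/6)(3/6)(3/6) = 0.125; P(data | r = 4) = (2/6)(2/6)(4/6) = 0.074074; P(data | r = 5) = (1/6)(1/6)(5/6) = 0.023148.
Multiplying each by its prior: 4/15 · 0.11574 = 0.030864, 2/15 · 0.14815 = 0.019753, 2/15 · 0.125 = 0.016667, 1/5 · 0.074074 = 0.014815, 4/15 · 0.023148 = 0.0061728; with total 0.088272.
By Bayes' rule, P(r = 2 | data) = (0.019753) / (0.088272) = 0.22378.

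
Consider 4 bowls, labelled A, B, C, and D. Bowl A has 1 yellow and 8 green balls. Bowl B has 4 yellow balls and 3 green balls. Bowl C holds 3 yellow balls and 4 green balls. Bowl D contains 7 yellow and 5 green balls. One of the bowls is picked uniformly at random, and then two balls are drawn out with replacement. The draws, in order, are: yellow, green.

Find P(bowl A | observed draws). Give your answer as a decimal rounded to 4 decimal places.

Compute the likelihood of the observed sequence for each case: P(data | bowl A) = (1/9)(8/9) = 0.098765; P(data | bowl B) = (4/7)(3/7) = 0.2449; P(data | bowl C) = (3/7)(4/7) = 0.2449; P(data | bowl D) = (7/12)(5/12) = 0.24306.
Multiplying each by its prior: 1/4 · 0.098765 = 0.024691, 1/4 · 0.2449 = 0.061224, 1/4 · 0.2449 = 0.061224, 1/4 · 0.24306 = 0.060764; summing to 0.2079.
By Bayes' rule, P(bowl A | data) = (0.024691) / (0.2079) = 0.11876.

0.1188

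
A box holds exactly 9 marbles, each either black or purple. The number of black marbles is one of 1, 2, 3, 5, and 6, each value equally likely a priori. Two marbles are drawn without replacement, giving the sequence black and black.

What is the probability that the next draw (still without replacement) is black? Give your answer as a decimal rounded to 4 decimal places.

0.4581

Under each hypothesis, the probability of the observed sequence is: P(data | r = 1) = (1/9)(0/8) = 0; P(data | r = 2) = (2/9)(1/8) = 1/36; P(data | r = 3) = (3/9)(2/8) = 1/12; P(data | r = 5) = (5/9)(4/8) = 5/18; P(data | r = 6) = (6/9)(5/8) = 5/12.
Weighting by the prior gives 1/5 · 0 = 0, 1/5 · 1/36 = 1/180, 1/5 · 1/12 = 1/60, 1/5 · 5/18 = 1/18, 1/5 · 5/12 = 1/12; with total 29/180.
The posterior is then P(r = 1 | data) = 0, P(r = 2 | data) = 1/29, P(r = 3 | data) = 3/29, P(r = 5 | data) = 10/29, P(r = 6 | data) = 15/29.
Averaging over the posterior, P(black next | data) = (0)(1/29) + (1/7)(3/29) + (3/7)(10/29) + (4/7)(15/29) = 93/203.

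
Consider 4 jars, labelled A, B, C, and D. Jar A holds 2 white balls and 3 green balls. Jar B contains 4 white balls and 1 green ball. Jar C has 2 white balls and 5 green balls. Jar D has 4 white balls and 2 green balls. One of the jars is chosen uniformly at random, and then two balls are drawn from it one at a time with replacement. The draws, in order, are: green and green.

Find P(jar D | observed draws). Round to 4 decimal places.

Under each hypothesis, the probability of the observed sequence is: P(data | jar A) = (3/5)(3/5) = 0.36; P(data | jar B) = (1/5)(1/5) = 0.04; P(data | jar C) = (5/7)(5/7) = 0.5102; P(data | jar D) = (2/6)(2/6) = 0.11111.
Weighting by the prior gives 1/4 · 0.36 = 0.09, 1/4 · 0.04 = 0.01, 1/4 · 0.5102 = 0.12755, 1/4 · 0.11111 = 0.027778; with total 0.25533.
Therefore the posterior P(jar D | data) = (0.027778) / (0.25533) = 0.10879.

0.1088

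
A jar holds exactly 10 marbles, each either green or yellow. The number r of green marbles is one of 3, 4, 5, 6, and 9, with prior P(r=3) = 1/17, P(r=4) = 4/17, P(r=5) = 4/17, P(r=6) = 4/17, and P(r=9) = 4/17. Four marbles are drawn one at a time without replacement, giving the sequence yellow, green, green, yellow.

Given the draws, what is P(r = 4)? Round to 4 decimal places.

0.3043

Compute the likelihood of the observed sequence for each case: P(data | r = 3) = (7/10)(3/9)(2/8)(6/7) = 0.05; P(data | r = 4) = (6/10)(4/9)(3/8)(5/7) = 0.071429; P(data | r = 5) = (5/10)(5/9)(4/8)(4/7) = 0.079365; P(data | r = 6) = (4/10)(6/9)(5/8)(3/7) = 0.071429; P(data | r = 9) = (1/10)(9/9)(8/8)(0/7) = 0.
Weighting by the prior gives 1/17 · 0.05 = 0.0029412, 4/17 · 0.071429 = 0.016807, 4/17 · 0.079365 = 0.018674, 4/17 · 0.071429 = 0.016807, 4/17 · 0 = 0; summing to 0.055229.
Hence P(r = 4 | data) = (0.016807) / (0.055229) = 0.30431.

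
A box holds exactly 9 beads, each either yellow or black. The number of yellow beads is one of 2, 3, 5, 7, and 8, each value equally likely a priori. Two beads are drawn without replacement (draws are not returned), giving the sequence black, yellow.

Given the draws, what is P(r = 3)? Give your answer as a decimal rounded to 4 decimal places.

The likelihood of the observed sequence under each hypothesis: P(data | r = 2) = (7/9)(2/8) = 7/36; P(data | r = 3) = (6/9)(3/8) = 1/4; P(data | r = 5) = (4/9)(5/8) = 5/18; P(data | r = 7) = (2/9)(7/8) = 7/36; P(data | r = 8) = (1/9)(8/8) = 1/9.
Weighting by the prior gives 1/5 · 7/36 = 7/180, 1/5 · 1/4 = 1/20, 1/5 · 5/18 = 1/18, 1/5 · 7/36 = 7/180, 1/5 · 1/9 = 1/45; these sum to 37/180.
By Bayes' rule, P(r = 3 | data) = (1/20) / (37/180) = 9/37.

0.2432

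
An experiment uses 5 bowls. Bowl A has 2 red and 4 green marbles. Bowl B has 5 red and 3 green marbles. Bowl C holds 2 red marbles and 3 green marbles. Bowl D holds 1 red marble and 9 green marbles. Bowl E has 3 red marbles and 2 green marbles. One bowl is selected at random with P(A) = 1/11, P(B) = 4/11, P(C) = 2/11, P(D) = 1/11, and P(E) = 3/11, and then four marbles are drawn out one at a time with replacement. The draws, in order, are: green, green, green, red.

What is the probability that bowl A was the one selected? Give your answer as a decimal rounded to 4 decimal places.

Compute the likelihood of the observed sequence for each case: P(data | bowl A) = (4/6)(4/6)(4/6)(2/6) = 0.098765; P(data | bowl B) = (3/8)(3/8)(3/8)(5/8) = 0.032959; P(data | bowl C) = (3/5)(3/5)(3/5)(2/5) = 0.0864; P(data | bowl D) = (9/10)(9/10)(9/10)(1/10) = 0.0729; P(data | bowl E) = (2/5)(2/5)(2/5)(3/5) = 0.0384.
Weighting by the prior gives 1/11 · 0.098765 = 0.0089787, 4/11 · 0.032959 = 0.011985, 2/11 · 0.0864 = 0.015709, 1/11 · 0.0729 = 0.0066273, 3/11 · 0.0384 = 0.010473; with total 0.053773.
By Bayes' rule, P(bowl A | data) = (0.0089787) / (0.053773) = 0.16697.

0.1670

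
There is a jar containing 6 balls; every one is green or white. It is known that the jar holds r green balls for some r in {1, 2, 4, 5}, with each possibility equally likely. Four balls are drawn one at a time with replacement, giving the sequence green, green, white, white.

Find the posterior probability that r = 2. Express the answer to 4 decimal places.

Compute the likelihood of the observed sequence for each case: P(data | r = 1) = (1/6)(1/6)(5/6)(5/6) = 0.01929; P(data | r = 2) = (2/6)(2/6)(4/6)(4/6) = 0.049383; P(data | r = 4) = (4/6)(4/6)(2/6)(2/6) = 0.049383; P(data | r = 5) = (5/6)(5/6)(1/6)(1/6) = 0.01929.
The prior-weighted likelihoods are 1/4 · 0.01929 = 0.0048225, 1/4 · 0.049383 = 0.012346, 1/4 · 0.049383 = 0.012346, 1/4 · 0.01929 = 0.0048225; with total 0.034336.
Hence P(r = 2 | data) = (0.012346) / (0.034336) = 0.35955.

0.3596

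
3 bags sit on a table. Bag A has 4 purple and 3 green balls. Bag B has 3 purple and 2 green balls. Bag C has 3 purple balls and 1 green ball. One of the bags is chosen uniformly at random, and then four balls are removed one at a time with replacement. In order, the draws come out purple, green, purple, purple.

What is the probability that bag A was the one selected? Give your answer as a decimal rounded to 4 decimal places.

For each hypothesis, P(data | H) works out to: P(data | bag A) = (4/7)(3/7)(4/7)(4/7) = 0.079967; P(data | bag B) = (3/5)(2/5)(3/5)(3/5) = 0.0864; P(data | bag C) = (3/4)(1/4)(3/4)(3/4) = 0.10547.
Weighting by the prior gives 1/3 · 0.079967 = 0.026656, 1/3 · 0.0864 = 0.0288, 1/3 · 0.10547 = 0.035156; with total 0.090612.
Hence P(bag A | data) = (0.026656) / (0.090612) = 0.29417.

0.2942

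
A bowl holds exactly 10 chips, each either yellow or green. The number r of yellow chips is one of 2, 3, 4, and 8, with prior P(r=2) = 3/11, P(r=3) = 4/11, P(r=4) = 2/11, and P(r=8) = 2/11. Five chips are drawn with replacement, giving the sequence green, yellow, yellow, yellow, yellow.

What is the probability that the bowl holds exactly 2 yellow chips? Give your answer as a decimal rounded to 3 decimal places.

For each hypothesis, P(data | H) works out to: P(data | r = 2) = (8/10)(2/10)(2/10)(2/10)(2/10) = 0.00128; P(data | r = 3) = (7/10)(3/10)(3/10)(3/10)(3/10) = 0.00567; P(data | r = 4) = (6/10)(4/10)(4/10)(4/10)(4/10) = 0.01536; P(data | r = 8) = (2/10)(8/10)(8/10)(8/10)(8/10) = 0.08192.
Weighting by the prior gives 3/11 · 0.00128 = 0.00034909, 4/11 · 0.00567 = 0.0020618, 2/11 · 0.01536 = 0.0027927, 2/11 · 0.08192 = 0.014895; with total 0.020098.
Hence P(r = 2 | data) = (0.00034909) / (0.020098) = 0.017369.

0.017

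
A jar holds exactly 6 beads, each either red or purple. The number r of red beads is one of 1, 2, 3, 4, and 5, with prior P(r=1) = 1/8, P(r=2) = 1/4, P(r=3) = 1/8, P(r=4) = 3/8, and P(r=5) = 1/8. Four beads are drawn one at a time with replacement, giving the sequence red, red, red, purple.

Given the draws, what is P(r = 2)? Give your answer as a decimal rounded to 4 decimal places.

The likelihood of the observed sequence under each hypothesis: P(data | r = 1) = (1/6)(1/6)(1/6)(5/6) = 0.003858; P(data | r = 2) = (2/6)(2/6)(2/6)(4/6) = 0.024691; P(data | r = 3) = (3/6)(3/6)(3/6)(3/6) = 0.0625; P(data | r = 4) = (4/6)(4/6)(4/6)(2/6) = 0.098765; P(data | r = 5) = (5/6)(5/6)(5/6)(1/6) = 0.096451.
The prior-weighted likelihoods are 1/8 · 0.003858 = 0.00048225, 1/4 · 0.024691 = 0.0061728, 1/8 · 0.0625 = 0.0078125, 3/8 · 0.098765 = 0.037037, 1/8 · 0.096451 = 0.012056; summing to 0.063561.
By Bayes' rule, P(r = 2 | data) = (0.0061728) / (0.063561) = 0.097117.

0.0971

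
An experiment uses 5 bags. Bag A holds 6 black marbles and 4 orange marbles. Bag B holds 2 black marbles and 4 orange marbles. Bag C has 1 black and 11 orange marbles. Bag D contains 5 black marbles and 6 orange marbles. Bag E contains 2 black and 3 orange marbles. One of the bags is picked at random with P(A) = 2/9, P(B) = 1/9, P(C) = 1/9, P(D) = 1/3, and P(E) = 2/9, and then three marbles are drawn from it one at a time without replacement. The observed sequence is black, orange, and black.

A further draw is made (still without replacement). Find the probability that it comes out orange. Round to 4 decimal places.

For each hypothesis, P(data | H) works out to: P(data | bag A) = (6/10)(4/9)(5/8) = 1/6; P(data | bag B) = (2/6)(4/5)(1/4) = 1/15; P(data | bag C) = (1/12)(11/11)(0/10) = 0; P(data | bag D) = (5/11)(6/10)(4/9) = 4/33; P(data | bag E) = (2/5)(3/4)(1/3) = 1/10.
The prior-weighted likelihoods are 2/9 · 1/6 = 1/27, 1/9 · 1/15 = 1/135, 1/9 · 0 = 0, 1/3 · 4/33 = 4/99, 2/9 · 1/10 = 1/45; with total 53/495.
The posterior is then P(bag A | data) = 0.34591, P(bag B | data) = 0.069182, P(bag C | data) = 0, P(bag D | data) = 0.37736, P(bag E | data) = 0.20755.
So P(orange next | data) = Σ P(orange next | H) P(H | data) = (3/7)(0.34591) + (1)(0.069182) + (5/8)(0.37736) + (1)(0.20755) = 0.66083.

0.6608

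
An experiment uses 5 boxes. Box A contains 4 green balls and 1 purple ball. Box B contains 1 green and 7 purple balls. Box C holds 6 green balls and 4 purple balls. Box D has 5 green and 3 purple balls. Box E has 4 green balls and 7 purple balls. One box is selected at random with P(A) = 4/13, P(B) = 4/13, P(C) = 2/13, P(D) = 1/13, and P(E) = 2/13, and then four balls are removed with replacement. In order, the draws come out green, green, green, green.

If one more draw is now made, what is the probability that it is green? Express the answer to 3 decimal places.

0.755

Compute the likelihood of the observed sequence for each case: P(data | box A) = (4/5)(4/5)(4/5)(4/5) = 0.4096; P(data | box B) = (1/8)(1/8)(1/8)(1/8) = 0.00024414; P(data | box C) = (6/10)(6/10)(6/10)(6/10) = 0.1296; P(data | box D) = (5/8)(5/8)(5/8)(5/8) = 0.15259; P(data | box E) = (4/11)(4/11)(4/11)(4/11) = 0.017485.
The prior-weighted likelihoods are 4/13 · 0.4096 = 0.12603, 4/13 · 0.00024414 = 7.512e-05, 2/13 · 0.1296 = 0.019938, 1/13 · 0.15259 = 0.011738, 2/13 · 0.017485 = 0.00269; with total 0.16047.
The posterior is then P(box A | data) = 0.78538, P(box B | data) = 0.00046812, P(box C | data) = 0.12425, P(box D | data) = 0.073144, P(box E | data) = 0.016763.
So P(green next | data) = Σ P(green next | H) P(H | data) = (4/5)(0.78538) + (1/8)(0.00046812) + (3/5)(0.12425) + (5/8)(0.073144) + (4/11)(0.016763) = 0.75472.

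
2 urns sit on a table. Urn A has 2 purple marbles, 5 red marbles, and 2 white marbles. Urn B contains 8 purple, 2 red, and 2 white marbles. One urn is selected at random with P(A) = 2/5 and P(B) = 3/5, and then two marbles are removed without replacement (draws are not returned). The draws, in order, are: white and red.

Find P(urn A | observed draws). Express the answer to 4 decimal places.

Compute the likelihood of the observed sequence for each case: P(data | urn A) = (2/9)(5/8) = 5/36; P(data | urn B) = (2/12)(2/11) = 1/33.
Weighting by the prior gives 2/5 · 5/36 = 1/18, 3/5 · 1/33 = 1/55; these sum to 73/990.
By Bayes' rule, P(urn A | data) = (1/18) / (73/990) = 55/73.

0.7534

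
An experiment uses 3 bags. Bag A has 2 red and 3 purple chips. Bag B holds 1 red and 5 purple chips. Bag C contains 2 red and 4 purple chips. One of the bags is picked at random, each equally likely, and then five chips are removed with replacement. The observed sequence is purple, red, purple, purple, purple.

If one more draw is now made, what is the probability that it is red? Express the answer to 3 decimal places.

0.283

Compute the likelihood of the observed sequence for each case: P(data | bag A) = (3/5)(2/5)(3/5)(3/5)(3/5) = 0.05184; P(data | bag B) = (5/6)(1/6)(5/6)(5/6)(5/6) = 0.080376; P(data | bag C) = (4/6)(2/6)(4/6)(4/6)(4/6) = 0.065844.
Multiplying each by its prior: 1/3 · 0.05184 = 0.01728, 1/3 · 0.080376 = 0.026792, 1/3 · 0.065844 = 0.021948; these sum to 0.06602.
Dividing through by the total gives posterior P(bag A | data) = 0.26174, P(bag B | data) = 0.40582, P(bag C | data) = 0.33244.
So P(red next | data) = Σ P(red next | H) P(H | data) = (2/5)(0.26174) + (1/6)(0.40582) + (1/3)(0.33244) = 0.28315.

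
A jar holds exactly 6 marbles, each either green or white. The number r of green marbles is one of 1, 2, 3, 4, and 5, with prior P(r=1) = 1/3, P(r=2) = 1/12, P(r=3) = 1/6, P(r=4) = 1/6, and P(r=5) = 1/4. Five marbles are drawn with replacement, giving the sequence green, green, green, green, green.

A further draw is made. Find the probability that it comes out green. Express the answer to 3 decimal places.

Under each hypothesis, the probability of the observed sequence is: P(data | r = 1) = (1/6)(1/6)(1/6)(1/6)(1/6) = 0.0001286; P(data | r = 2) = (2/6)(2/6)(2/6)(2/6)(2/6) = 0.0041152; P(data | r = 3) = (3/6)(3/6)(3/6)(3/6)(3/6) = 0.03125; P(data | r = 4) = (4/6)(4/6)(4/6)(4/6)(4/6) = 0.13169; P(data | r = 5) = (5/6)(5/6)(5/6)(5/6)(5/6) = 0.40188.
The prior-weighted likelihoods are 1/3 · 0.0001286 = 4.2867e-05, 1/12 · 0.0041152 = 0.00034294, 1/6 · 0.03125 = 0.0052083, 1/6 · 0.13169 = 0.021948, 1/4 · 0.40188 = 0.10047; these sum to 0.12801.
Normalising, the posterior is P(r = 1 | data) = 0.00033487, P(r = 2 | data) = 0.0026789, P(r = 3 | data) = 0.040686, P(r = 4 | data) = 0.17145, P(r = 5 | data) = 0.78485.
Averaging over the posterior, P(green next | data) = (1/6)(0.00033487) + (1/3)(0.0026789) + (1/2)(0.040686) + (2/3)(0.17145) + (5/6)(0.78485) = 0.78963.

0.790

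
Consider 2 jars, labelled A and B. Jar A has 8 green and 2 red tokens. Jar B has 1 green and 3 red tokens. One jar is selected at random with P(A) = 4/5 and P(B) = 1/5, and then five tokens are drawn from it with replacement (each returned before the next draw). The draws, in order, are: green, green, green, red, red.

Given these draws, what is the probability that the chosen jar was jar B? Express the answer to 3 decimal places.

Under each hypothesis, the probability of the observed sequence is: P(data | jar A) = (8/10)(8/10)(8/10)(2/10)(2/10) = 0.02048; P(data | jar B) = (1/4)(1/4)(1/4)(3/4)(3/4) = 0.0087891.
Multiplying each by its prior: 4/5 · 0.02048 = 0.016384, 1/5 · 0.0087891 = 0.0017578; summing to 0.018142.
So P(jar B | data) = (0.0017578) / (0.018142) = 0.096893.

0.097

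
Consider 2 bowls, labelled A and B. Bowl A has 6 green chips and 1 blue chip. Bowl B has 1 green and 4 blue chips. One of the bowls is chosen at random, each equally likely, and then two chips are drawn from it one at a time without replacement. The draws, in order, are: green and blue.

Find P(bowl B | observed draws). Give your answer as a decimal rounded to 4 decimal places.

0.5833

For each hypothesis, P(data | H) works out to: P(data | bowl A) = (6/7)(1/6) = 1/7; P(data | bowl B) = (1/5)(4/4) = 1/5.
Weighting by the prior gives 1/2 · 1/7 = 1/14, 1/2 · 1/5 = 1/10; summing to 6/35.
Therefore the posterior P(bowl B | data) = (1/10) / (6/35) = 7/12.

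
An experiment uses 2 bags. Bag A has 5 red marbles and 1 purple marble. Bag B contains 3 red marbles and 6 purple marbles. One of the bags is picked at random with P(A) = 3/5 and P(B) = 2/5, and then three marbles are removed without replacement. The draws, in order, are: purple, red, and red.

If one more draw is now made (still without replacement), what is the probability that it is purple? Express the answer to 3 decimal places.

The likelihood of the observed sequence under each hypothesis: P(data | bag A) = (1/6)(5/5)(4/4) = 1/6; P(data | bag B) = (6/9)(3/8)(2/7) = 1/14.
Multiplying each by its prior: 3/5 · 1/6 = 1/10, 2/5 · 1/14 = 1/35; summing to 9/70.
The posterior is then P(bag A | data) = 7/9, P(bag B | data) = 2/9.
So P(purple next | data) = Σ P(purple next | H) P(H | data) = (0)(7/9) + (5/6)(2/9) = 5/27.

0.185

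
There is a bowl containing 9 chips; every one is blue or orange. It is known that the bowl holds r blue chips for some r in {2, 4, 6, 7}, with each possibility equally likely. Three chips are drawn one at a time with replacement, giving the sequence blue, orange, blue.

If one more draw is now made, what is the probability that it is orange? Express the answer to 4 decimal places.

The likelihood of the observed sequence under each hypothesis: P(data | r = 2) = (2/9)(7/9)(2/9) = 0.038409; P(data | r = 4) = (4/9)(5/9)(4/9) = 0.10974; P(data | r = 6) = (6/9)(3/9)(6/9) = 0.14815; P(data | r = 7) = (7/9)(2/9)(7/9) = 0.13443.
Multiplying each by its prior: 1/4 · 0.038409 = 0.0096022, 1/4 · 0.10974 = 0.027435, 1/4 · 0.14815 = 0.037037, 1/4 · 0.13443 = 0.033608; with total 0.10768.
The posterior is then P(r = 2 | data) = 0.089172, P(r = 4 | data) = 0.25478, P(r = 6 | data) = 0.34395, P(r = 7 | data) = 0.3121.
Averaging over the posterior, P(orange next | data) = (7/9)(0.089172) + (5/9)(0.25478) + (1/3)(0.34395) + (2/9)(0.3121) = 0.3949.

0.3949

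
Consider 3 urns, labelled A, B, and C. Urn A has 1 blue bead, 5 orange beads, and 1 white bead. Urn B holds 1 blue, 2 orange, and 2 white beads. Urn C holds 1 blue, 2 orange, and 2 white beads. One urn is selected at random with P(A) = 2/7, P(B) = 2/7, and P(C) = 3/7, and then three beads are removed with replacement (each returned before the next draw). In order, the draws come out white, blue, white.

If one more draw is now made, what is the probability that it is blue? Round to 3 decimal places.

0.198

Under each hypothesis, the probability of the observed sequence is: P(data | urn A) = (1/7)(1/7)(1/7) = 0.0029155; P(data | urn B) = (2/5)(1/5)(2/5) = 0.032; P(data | urn C) = (2/5)(1/5)(2/5) = 0.032.
Weighting by the prior gives 2/7 · 0.0029155 = 0.00083299, 2/7 · 0.032 = 0.0091429, 3/7 · 0.032 = 0.013714; with total 0.02369.
Normalising, the posterior is P(urn A | data) = 0.035162, P(urn B | data) = 0.38594, P(urn C | data) = 0.5789.
So P(blue next | data) = Σ P(blue next | H) P(H | data) = (1/7)(0.035162) + (1/5)(0.38594) + (1/5)(0.5789) = 0.19799.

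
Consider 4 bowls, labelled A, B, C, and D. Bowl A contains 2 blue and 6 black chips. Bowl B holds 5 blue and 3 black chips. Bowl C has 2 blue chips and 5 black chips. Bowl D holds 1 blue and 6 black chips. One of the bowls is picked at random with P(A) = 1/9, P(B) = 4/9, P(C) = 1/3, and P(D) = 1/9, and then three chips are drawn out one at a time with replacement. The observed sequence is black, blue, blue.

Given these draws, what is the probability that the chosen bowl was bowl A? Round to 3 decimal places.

0.057

Under each hypothesis, the probability of the observed sequence is: P(data | bowl A) = (6/8)(2/8)(2/8) = 0.046875; P(data | bowl B) = (3/8)(5/8)(5/8) = 0.14648; P(data | bowl C) = (5/7)(2/7)(2/7) = 0.058309; P(data | bowl D) = (6/7)(1/7)(1/7) = 0.017493.
The prior-weighted likelihoods are 1/9 · 0.046875 = 0.0052083, 4/9 · 0.14648 = 0.065104, 1/3 · 0.058309 = 0.019436, 1/9 · 0.017493 = 0.0019436; with total 0.091692.
So P(bowl A | data) = (0.0052083) / (0.091692) = 0.056802.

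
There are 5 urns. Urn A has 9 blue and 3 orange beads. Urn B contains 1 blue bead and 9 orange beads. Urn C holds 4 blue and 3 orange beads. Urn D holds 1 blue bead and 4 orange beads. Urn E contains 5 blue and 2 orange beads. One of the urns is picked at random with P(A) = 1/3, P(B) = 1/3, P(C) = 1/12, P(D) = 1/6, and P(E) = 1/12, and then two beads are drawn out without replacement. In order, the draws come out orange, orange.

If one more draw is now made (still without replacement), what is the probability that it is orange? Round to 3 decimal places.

Compute the likelihood of the observed sequence for each case: P(data | urn A) = (3/12)(2/11) = 0.045455; P(data | urn B) = (9/10)(8/9) = 0.8; P(data | urn C) = (3/7)(2/6) = 0.14286; P(data | urn D) = (4/5)(3/4) = 0.6; P(data | urn E) = (2/7)(1/6) = 0.047619.
The prior-weighted likelihoods are 1/3 · 0.045455 = 0.015152, 1/3 · 0.8 = 0.26667, 1/12 · 0.14286 = 0.011905, 1/6 · 0.6 = 0.1, 1/12 · 0.047619 = 0.0039683; summing to 0.39769.
Dividing through by the total gives posterior P(urn A | data) = 0.038099, P(urn B | data) = 0.67054, P(urn C | data) = 0.029935, P(urn D | data) = 0.25145, P(urn E | data) = 0.0099782.
The predictive probability is P(orange next | data) = (1/10)(0.038099) + (7/8)(0.67054) + (1/5)(0.029935) + (2/3)(0.25145) + (0)(0.0099782) = 0.76415.

0.764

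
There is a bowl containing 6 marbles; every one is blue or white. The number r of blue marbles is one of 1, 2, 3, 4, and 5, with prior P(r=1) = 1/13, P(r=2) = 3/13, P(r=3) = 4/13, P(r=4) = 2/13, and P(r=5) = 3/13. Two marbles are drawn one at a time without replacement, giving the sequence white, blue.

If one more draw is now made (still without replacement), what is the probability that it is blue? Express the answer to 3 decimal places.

0.531

Compute the likelihood of the observed sequence for each case: P(data | r = 1) = (5/6)(1/5) = 1/6; P(data | r = 2) = (4/6)(2/5) = 4/15; P(data | r = 3) = (3/6)(3/5) = 3/10; P(data | r = 4) = (2/6)(4/5) = 4/15; P(data | r = 5) = (1/6)(5/5) = 1/6.
The prior-weighted likelihoods are 1/13 · 1/6 = 1/78, 3/13 · 4/15 = 4/65, 4/13 · 3/10 = 6/65, 2/13 · 4/15 = 8/195, 3/13 · 1/6 = 1/26; summing to 16/65.
Normalising, the posterior is P(r = 1 | data) = 5/96, P(r = 2 | data) = 1/4, P(r = 3 | data) = 3/8, P(r = 4 | data) = 1/6, P(r = 5 | data) = 5/32.
So P(blue next | data) = Σ P(blue next | H) P(H | data) = (0)(5/96) + (1/4)(1/4) + (1/2)(3/8) + (3/4)(1/6) + (1)(5/32) = 17/32.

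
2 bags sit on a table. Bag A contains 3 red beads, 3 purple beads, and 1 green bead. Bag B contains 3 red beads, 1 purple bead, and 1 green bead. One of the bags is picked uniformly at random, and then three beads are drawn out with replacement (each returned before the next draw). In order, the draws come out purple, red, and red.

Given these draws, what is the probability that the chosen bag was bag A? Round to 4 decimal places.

Under each hypothesis, the probability of the observed sequence is: P(data | bag A) = (3/7)(3/7)(3/7) = 0.078717; P(data | bag B) = (1/5)(3/5)(3/5) = 0.072.
The prior-weighted likelihoods are 1/2 · 0.078717 = 0.039359, 1/2 · 0.072 = 0.036; these sum to 0.075359.
Hence P(bag A | data) = (0.039359) / (0.075359) = 0.52228.

0.5223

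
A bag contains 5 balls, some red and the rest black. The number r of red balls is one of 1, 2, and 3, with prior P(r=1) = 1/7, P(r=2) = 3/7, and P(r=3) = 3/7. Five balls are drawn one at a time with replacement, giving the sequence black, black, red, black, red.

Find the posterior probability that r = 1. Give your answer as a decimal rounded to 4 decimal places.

0.1060

Under each hypothesis, the probability of the observed sequence is: P(data | r = 1) = (4/5)(4/5)(1/5)(4/5)(1/5) = 0.02048; P(data | r = 2) = (3/5)(3/5)(2/5)(3/5)(2/5) = 0.03456; P(data | r = 3) = (2/5)(2/5)(3/5)(2/5)(3/5) = 0.02304.
Weighting by the prior gives 1/7 · 0.02048 = 0.0029257, 3/7 · 0.03456 = 0.014811, 3/7 · 0.02304 = 0.0098743; with total 0.027611.
Therefore the posterior P(r = 1 | data) = (0.0029257) / (0.027611) = 0.10596.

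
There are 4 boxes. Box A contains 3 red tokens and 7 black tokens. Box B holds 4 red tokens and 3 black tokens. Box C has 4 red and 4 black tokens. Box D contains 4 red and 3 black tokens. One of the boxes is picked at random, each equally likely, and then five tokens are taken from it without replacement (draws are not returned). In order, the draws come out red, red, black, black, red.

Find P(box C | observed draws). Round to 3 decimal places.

The likelihood of the observed sequence under each hypothesis: P(data | box A) = (3/10)(2/9)(7/8)(6/7)(1/6) = 0.0083333; P(data | box B) = (4/7)(3/6)(3/5)(2/4)(2/3) = 0.057143; P(data | box C) = (4/8)(3/7)(4/6)(3/5)(2/4) = 0.042857; P(data | box D) = (4/7)(3/6)(3/5)(2/4)(2/3) = 0.057143.
Weighting by the prior gives 1/4 · 0.0083333 = 0.0020833, 1/4 · 0.057143 = 0.014286, 1/4 · 0.042857 = 0.010714, 1/4 · 0.057143 = 0.014286; summing to 0.041369.
Therefore the posterior P(box C | data) = (0.010714) / (0.041369) = 0.25899.

0.259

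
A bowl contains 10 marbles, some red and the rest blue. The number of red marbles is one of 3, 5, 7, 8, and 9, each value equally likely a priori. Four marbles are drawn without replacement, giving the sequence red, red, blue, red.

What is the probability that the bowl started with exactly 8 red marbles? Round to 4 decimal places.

0.3128

For each hypothesis, P(data | H) works out to: P(data | r = 3) = (3/10)(2/9)(7/8)(1/7) = 0.0083333; P(data | r = 5) = (5/10)(4/9)(5/8)(3/7) = 0.059524; P(data | r = 7) = (7/10)(6/9)(3/8)(5/7) = 0.125; P(data | r = 8) = (8/10)(7/9)(2/8)(6/7) = 0.13333; P(data | r = 9) = (9/10)(8/9)(1/8)(7/7) = 0.1.
Weighting by the prior gives 1/5 · 0.0083333 = 0.0016667, 1/5 · 0.059524 = 0.011905, 1/5 · 0.125 = 0.025, 1/5 · 0.13333 = 0.026667, 1/5 · 0.1 = 0.02; with total 0.085238.
So P(r = 8 | data) = (0.026667) / (0.085238) = 0.31285.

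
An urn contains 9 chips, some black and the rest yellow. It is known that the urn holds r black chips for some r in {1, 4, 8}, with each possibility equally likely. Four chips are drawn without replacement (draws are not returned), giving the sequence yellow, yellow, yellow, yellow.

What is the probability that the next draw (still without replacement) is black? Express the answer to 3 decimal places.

0.240

Under each hypothesis, the probability of the observed sequence is: P(data | r = 1) = (8/9)(7/8)(6/7)(5/6) = 5/9; P(data | r = 4) = (5/9)(4/8)(3/7)(2/6) = 5/126; P(data | r = 8) = (1/9)(0/8) = 0.
The prior-weighted likelihoods are 1/3 · 5/9 = 5/27, 1/3 · 5/126 = 5/378, 1/3 · 0 = 0; summing to 25/126.
Dividing through by the total gives posterior P(r = 1 | data) = 14/15, P(r = 4 | data) = 1/15, P(r = 8 | data) = 0.
So P(black next | data) = Σ P(black next | H) P(H | data) = (1/5)(14/15) + (4/5)(1/15) = 6/25.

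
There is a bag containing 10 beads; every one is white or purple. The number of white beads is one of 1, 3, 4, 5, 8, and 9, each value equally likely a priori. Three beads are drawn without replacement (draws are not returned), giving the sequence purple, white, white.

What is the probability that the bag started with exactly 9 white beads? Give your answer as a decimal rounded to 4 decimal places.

0.1809

The likelihood of the observed sequence under each hypothesis: P(data | r = 1) = (9/10)(1/9)(0/8) = 0; P(data | r = 3) = (7/10)(3/9)(2/8) = 0.058333; P(data | r = 4) = (6/10)(4/9)(3/8) = 0.1; P(data | r = 5) = (5/10)(5/9)(4/8) = 0.13889; P(data | r = 8) = (2/10)(8/9)(7/8) = 0.15556; P(data | r = 9) = (1/10)(9/9)(8/8) = 0.1.
Weighting by the prior gives 1/6 · 0 = 0, 1/6 · 0.058333 = 0.0097222, 1/6 · 0.1 = 0.016667, 1/6 · 0.13889 = 0.023148, 1/6 · 0.15556 = 0.025926, 1/6 · 0.1 = 0.016667; with total 0.09213.
Therefore the posterior P(r = 9 | data) = (0.016667) / (0.09213) = 0.1809.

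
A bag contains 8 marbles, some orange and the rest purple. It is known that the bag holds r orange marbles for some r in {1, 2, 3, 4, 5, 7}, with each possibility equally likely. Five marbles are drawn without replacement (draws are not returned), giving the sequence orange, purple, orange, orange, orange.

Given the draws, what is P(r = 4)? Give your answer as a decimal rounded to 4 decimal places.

0.0741

Under each hypothesis, the probability of the observed sequence is: P(data | r = 1) = (1/8)(7/7)(0/6) = 0; P(data | r = 2) = (2/8)(6/7)(1/6)(0/5) = 0; P(data | r = 3) = (3/8)(5/7)(2/6)(1/5)(0/4) = 0; P(data | r = 4) = (4/8)(4/7)(3/6)(2/5)(1/4) = 1/70; P(data | r = 5) = (5/8)(3/7)(4/6)(3/5)(2/4) = 3/56; P(data | r = 7) = (7/8)(1/7)(6/6)(5/5)(4/4) = 1/8.
The prior-weighted likelihoods are 1/6 · 0 = 0, 1/6 · 0 = 0, 1/6 · 0 = 0, 1/6 · 1/70 = 1/420, 1/6 · 3/56 = 1/112, 1/6 · 1/8 = 1/48; with total 9/280.
By Bayes' rule, P(r = 4 | data) = (1/420) / (9/280) = 2/27.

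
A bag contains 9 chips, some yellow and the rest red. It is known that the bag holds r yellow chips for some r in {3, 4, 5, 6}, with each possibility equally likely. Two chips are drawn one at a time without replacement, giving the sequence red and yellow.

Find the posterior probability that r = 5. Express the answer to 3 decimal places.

Under each hypothesis, the probability of the observed sequence is: P(data | r = 3) = (6/9)(3/8) = 1/4; P(data | r = 4) = (5/9)(4/8) = 5/18; P(data | r = 5) = (4/9)(5/8) = 5/18; P(data | r = 6) = (3/9)(6/8) = 1/4.
The prior-weighted likelihoods are 1/4 · 1/4 = 1/16, 1/4 · 5/18 = 5/72, 1/4 · 5/18 = 5/72, 1/4 · 1/4 = 1/16; with total 19/72.
By Bayes' rule, P(r = 5 | data) = (5/72) / (19/72) = 5/19.

0.263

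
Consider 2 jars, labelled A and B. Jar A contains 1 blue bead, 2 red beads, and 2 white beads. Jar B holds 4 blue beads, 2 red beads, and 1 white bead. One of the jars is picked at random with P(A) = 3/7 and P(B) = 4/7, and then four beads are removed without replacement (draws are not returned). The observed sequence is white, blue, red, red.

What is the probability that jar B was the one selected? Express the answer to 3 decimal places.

0.276

Compute the likelihood of the observed sequence for each case: P(data | jar A) = (2/5)(1/4)(2/3)(1/2) = 0.033333; P(data | jar B) = (1/7)(4/6)(2/5)(1/4) = 0.0095238.
The prior-weighted likelihoods are 3/7 · 0.033333 = 0.014286, 4/7 · 0.0095238 = 0.0054422; summing to 0.019728.
By Bayes' rule, P(jar B | data) = (0.0054422) / (0.019728) = 0.27586.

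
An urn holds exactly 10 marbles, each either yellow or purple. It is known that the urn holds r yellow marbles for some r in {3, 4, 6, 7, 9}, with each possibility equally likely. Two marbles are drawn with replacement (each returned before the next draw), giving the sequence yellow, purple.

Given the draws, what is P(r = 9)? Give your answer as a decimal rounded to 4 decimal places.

For each hypothesis, P(data | H) works out to: P(data | r = 3) = (3/10)(7/10) = 21/100; P(data | r = 4) = (4/10)(6/10) = 6/25; P(data | r = 6) = (6/10)(4/10) = 6/25; P(data | r = 7) = (7/10)(3/10) = 21/100; P(data | r = 9) = (9/10)(1/10) = 9/100.
Weighting by the prior gives 1/5 · 21/100 = 21/500, 1/5 · 6/25 = 6/125, 1/5 · 6/25 = 6/125, 1/5 · 21/100 = 21/500, 1/5 · 9/100 = 9/500; these sum to 99/500.
By Bayes' rule, P(r = 9 | data) = (9/500) / (99/500) = 1/11.

0.0909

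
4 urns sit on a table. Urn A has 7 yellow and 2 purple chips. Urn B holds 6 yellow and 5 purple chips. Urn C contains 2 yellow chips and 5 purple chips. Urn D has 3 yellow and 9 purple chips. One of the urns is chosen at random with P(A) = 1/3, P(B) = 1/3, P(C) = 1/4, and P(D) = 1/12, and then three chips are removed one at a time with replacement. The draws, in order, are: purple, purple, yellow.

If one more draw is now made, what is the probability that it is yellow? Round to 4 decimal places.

Compute the likelihood of the observed sequence for each case: P(data | urn A) = (2/9)(2/9)(7/9) = 0.038409; P(data | urn B) = (5/11)(5/11)(6/11) = 0.1127; P(data | urn C) = (5/7)(5/7)(2/7) = 0.14577; P(data | urn D) = (9/12)(9/12)(3/12) = 0.14062.
Multiplying each by its prior: 1/3 · 0.038409 = 0.012803, 1/3 · 0.1127 = 0.037566, 1/4 · 0.14577 = 0.036443, 1/12 · 0.14062 = 0.011719; summing to 0.098531.
The posterior is then P(urn A | data) = 0.12994, P(urn B | data) = 0.38126, P(urn C | data) = 0.36987, P(urn D | data) = 0.11894.
The predictive probability is P(yellow next | data) = (7/9)(0.12994) + (6/11)(0.38126) + (2/7)(0.36987) + (1/4)(0.11894) = 0.44443.

0.4444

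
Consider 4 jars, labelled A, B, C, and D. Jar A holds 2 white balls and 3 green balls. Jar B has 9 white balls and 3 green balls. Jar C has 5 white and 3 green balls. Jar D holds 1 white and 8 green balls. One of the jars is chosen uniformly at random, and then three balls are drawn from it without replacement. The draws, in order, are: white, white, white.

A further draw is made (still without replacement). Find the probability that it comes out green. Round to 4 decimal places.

For each hypothesis, P(data | H) works out to: P(data | jar A) = (2/5)(1/4)(0/3) = 0; P(data | jar B) = (9/12)(8/11)(7/10) = 0.38182; P(data | jar C) = (5/8)(4/7)(3/6) = 0.17857; P(data | jar D) = (1/9)(0/8) = 0.
The prior-weighted likelihoods are 1/4 · 0 = 0, 1/4 · 0.38182 = 0.095455, 1/4 · 0.17857 = 0.044643, 1/4 · 0 = 0; summing to 0.1401.
The posterior is then P(jar A | data) = 0, P(jar B | data) = 0.68134, P(jar C | data) = 0.31866, P(jar D | data) = 0.
The predictive probability is P(green next | data) = (1/3)(0.68134) + (3/5)(0.31866) = 0.41831.

0.4183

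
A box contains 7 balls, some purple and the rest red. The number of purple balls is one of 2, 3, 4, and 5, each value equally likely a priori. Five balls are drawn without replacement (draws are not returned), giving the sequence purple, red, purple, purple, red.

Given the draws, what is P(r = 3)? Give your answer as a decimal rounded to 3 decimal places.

The likelihood of the observed sequence under each hypothesis: P(data | r = 2) = (2/7)(5/6)(1/5)(0/4) = 0; P(data | r = 3) = (3/7)(4/6)(2/5)(1/4)(3/3) = 1/35; P(data | r = 4) = (4/7)(3/6)(3/5)(2/4)(2/3) = 2/35; P(data | r = 5) = (5/7)(2/6)(4/5)(3/4)(1/3) = 1/21.
The prior-weighted likelihoods are 1/4 · 0 = 0, 1/4 · 1/35 = 1/140, 1/4 · 2/35 = 1/70, 1/4 · 1/21 = 1/84; these sum to 1/30.
So P(r = 3 | data) = (1/140) / (1/30) = 3/14.

0.214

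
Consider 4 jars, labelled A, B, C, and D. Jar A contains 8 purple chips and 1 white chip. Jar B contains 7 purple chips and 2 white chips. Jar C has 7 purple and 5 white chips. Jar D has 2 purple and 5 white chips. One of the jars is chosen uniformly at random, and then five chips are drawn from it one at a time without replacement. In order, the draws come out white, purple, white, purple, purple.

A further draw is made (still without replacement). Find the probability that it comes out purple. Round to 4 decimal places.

The likelihood of the observed sequence under each hypothesis: P(data | jar A) = (1/9)(8/8)(0/7) = 0; P(data | jar B) = (2/9)(7/8)(1/7)(6/6)(5/5) = 0.027778; P(data | jar C) = (5/12)(7/11)(4/10)(6/9)(5/8) = 0.044192; P(data | jar D) = (5/7)(2/6)(4/5)(1/4)(0/3) = 0.
Weighting by the prior gives 1/4 · 0 = 0, 1/4 · 0.027778 = 0.0069444, 1/4 · 0.044192 = 0.011048, 1/4 · 0 = 0; summing to 0.017992.
Dividing through by the total gives posterior P(jar A | data) = 0, P(jar B | data) = 0.38596, P(jar C | data) = 0.61404, P(jar D | data) = 0.
Averaging over the posterior, P(purple next | data) = (1)(0.38596) + (4/7)(0.61404) = 0.73684.

0.7368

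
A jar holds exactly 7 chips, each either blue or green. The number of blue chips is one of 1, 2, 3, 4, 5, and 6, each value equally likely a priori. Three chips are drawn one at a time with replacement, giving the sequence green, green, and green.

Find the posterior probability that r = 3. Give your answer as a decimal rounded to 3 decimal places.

For each hypothesis, P(data | H) works out to: P(data | r = 1) = (6/7)(6/7)(6/7) = 0.62974; P(data | r = 2) = (5/7)(5/7)(5/7) = 0.36443; P(data | r = 3) = (4/7)(4/7)(4/7) = 0.18659; P(data | r = 4) = (3/7)(3/7)(3/7) = 0.078717; P(data | r = 5) = (2/7)(2/7)(2/7) = 0.023324; P(data | r = 6) = (1/7)(1/7)(1/7) = 0.0029155.
Multiplying each by its prior: 1/6 · 0.62974 = 0.10496, 1/6 · 0.36443 = 0.060739, 1/6 · 0.18659 = 0.031098, 1/6 · 0.078717 = 0.01312, 1/6 · 0.023324 = 0.0038873, 1/6 · 0.0029155 = 0.00048591; with total 0.21429.
Hence P(r = 3 | data) = (0.031098) / (0.21429) = 0.14512.

0.145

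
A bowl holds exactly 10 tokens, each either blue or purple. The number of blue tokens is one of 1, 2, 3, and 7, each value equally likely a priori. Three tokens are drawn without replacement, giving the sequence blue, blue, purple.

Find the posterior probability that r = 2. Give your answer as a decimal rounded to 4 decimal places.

Compute the likelihood of the observed sequence for each case: P(data | r = 1) = (1/10)(0/9) = 0; P(data | r = 2) = (2/10)(1/9)(8/8) = 1/45; P(data | r = 3) = (3/10)(2/9)(7/8) = 7/120; P(data | r = 7) = (7/10)(6/9)(3/8) = 7/40.
Weighting by the prior gives 1/4 · 0 = 0, 1/4 · 1/45 = 1/180, 1/4 · 7/120 = 7/480, 1/4 · 7/40 = 7/160; summing to 23/360.
So P(r = 2 | data) = (1/180) / (23/360) = 2/23.

0.0870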